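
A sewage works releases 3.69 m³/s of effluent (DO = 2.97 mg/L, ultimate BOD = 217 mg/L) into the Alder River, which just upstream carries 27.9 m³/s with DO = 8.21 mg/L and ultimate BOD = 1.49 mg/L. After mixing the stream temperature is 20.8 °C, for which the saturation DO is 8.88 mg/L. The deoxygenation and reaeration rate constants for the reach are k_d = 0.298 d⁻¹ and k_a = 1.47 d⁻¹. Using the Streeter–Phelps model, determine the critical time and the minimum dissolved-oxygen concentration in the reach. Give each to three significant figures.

t_c ≈ 1.18 d; minimum DO ≈ 5.08 mg/L

Mixed DO = (27.9×8.21 + 3.69×2.97)/(27.9+3.69) = 240.0/31.59 = 7.598 mg/L.
Mixed L₀ = (27.9×1.49 + 3.69×217)/(31.59) = 842.3/31.59 = 26.66 mg/L.
Initial deficit D₀ = C_s − DO₀ = 8.88 − 7.598 = 1.282 mg/L.
t_c = (1/1.172) ln[(1.47/0.298)(1 − 1.282×1.172/(0.298×26.66))] = 0.8532 × ln(4.000) = 1.183 d.
D_c = (0.298/1.47) × 26.66 × e^(−0.298×1.183) = 0.2027 × 26.66 × 0.7029 = 3.800 mg/L.
Minimum DO = 8.88 − 3.800 = 5.080 mg/L.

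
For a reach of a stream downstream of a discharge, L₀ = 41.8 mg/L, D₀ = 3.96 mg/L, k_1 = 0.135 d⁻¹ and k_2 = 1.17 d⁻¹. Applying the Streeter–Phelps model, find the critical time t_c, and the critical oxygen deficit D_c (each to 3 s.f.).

t_c ≈ 0.834 d; D_c ≈ 4.31 mg/L

At the critical point dD/dt = 0, so k_1 L₀ e^(−k_1 t) = k_2 D. Substituting D(t) from the Streeter–Phelps equation and solving for t gives
t_c = ln[(k_2/k_1)(1 − D₀(k_2−k_1)/(k_1 L₀))] / (k_2−k_1).
Here k_2−k_1 = 1.035 d⁻¹ and 1 − D₀(k_2−k_1)/(k_1 L₀) = 1 − 3.96×1.035/(0.135×41.8) = 0.2737, so
t_c = ln(8.667 × 0.2737) / 1.035 = 0.8637 / 1.035 = 0.8345 d.
L(t_c) = L₀ e^(−k_1 t_c) = 41.8 × 0.8935 = 37.35 mg/L, and at the critical point k_2 D_c = k_1 L, so D_c = (0.135/1.17) × 37.35 = 4.309 mg/L.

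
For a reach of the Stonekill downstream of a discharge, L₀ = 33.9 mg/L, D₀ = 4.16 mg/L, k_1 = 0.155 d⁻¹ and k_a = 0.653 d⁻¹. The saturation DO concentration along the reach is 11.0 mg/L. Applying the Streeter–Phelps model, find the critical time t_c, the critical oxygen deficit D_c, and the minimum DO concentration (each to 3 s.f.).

t_c ≈ 1.88 d; D_c ≈ 6.01 mg/L; min DO ≈ 4.99 mg/L

With k_a/k_1 = 4.213 and 1 − D₀(k_a−k_1)/(k_1 L₀) = 0.6057,
t_c = ln(4.213 × 0.6057) / (0.653 − 0.155) = ln(2.552) / 0.4980 = 0.9368/0.4980 = 1.881 d.
D_c = (k_1/k_a) L₀ e^(−k_1 t_c) = (0.155/0.653) × 33.9 × e^(−0.155×1.881) = 0.2374 × 33.9 × 0.7471 = 6.012 mg/L.
Minimum DO = C_s − D_c = 11.0 − 6.012 = 4.988 mg/L.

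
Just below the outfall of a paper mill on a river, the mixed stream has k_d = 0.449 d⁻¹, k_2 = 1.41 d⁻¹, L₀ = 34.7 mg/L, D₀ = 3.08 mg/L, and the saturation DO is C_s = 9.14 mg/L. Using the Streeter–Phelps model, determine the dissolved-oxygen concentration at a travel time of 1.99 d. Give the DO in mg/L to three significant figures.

DO ≈ 3.30 mg/L

k_d L₀/(k_2−k_d) = 0.449×34.7/(1.41−0.449) = 15.58/0.9610 = 16.21 mg/L.
e^(−k_d t) = e^(−0.449×1.990) = 0.4092; e^(−k_2 t) = e^(−1.41×1.990) = 0.06045.
D = 16.21 × (0.4092 − 0.06045) + 3.08 × 0.06045 = 5.654 + 0.1862 = 5.841 mg/L.
DO = C_s − D = 9.14 − 5.841 = 3.299 mg/L.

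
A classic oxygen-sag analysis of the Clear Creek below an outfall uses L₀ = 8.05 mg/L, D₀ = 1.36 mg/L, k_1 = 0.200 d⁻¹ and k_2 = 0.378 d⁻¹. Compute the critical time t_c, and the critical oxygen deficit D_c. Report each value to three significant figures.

t_c ≈ 2.66 d; D_c ≈ 2.50 mg/L

t_c = [1/(k_2−k_1)] ln[(k_2/k_1)(1 − D₀(k_2−k_1)/(k_1 L₀))]
= [1/(0.378−0.200)] ln[(0.378/0.200)(1 − 1.36×0.1780/(0.200×8.05))]
= (1/0.1780) ln[1.890 × 0.8496] = 5.618 × ln(1.606) = 5.618 × 0.4736 = 2.661 d.
D_c = (k_1/k_2) L₀ e^(−k_1 t_c) = (0.200/0.378) × 8.05 × e^(−0.200×2.661) = 0.5291 × 8.05 × 0.5873 = 2.502 mg/L.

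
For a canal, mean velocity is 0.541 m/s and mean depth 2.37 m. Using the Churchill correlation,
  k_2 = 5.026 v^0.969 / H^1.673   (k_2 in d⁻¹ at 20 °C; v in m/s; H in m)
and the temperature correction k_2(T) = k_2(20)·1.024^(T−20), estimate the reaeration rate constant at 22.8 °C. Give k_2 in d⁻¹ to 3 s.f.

k_2(20) = 5.026 × 0.541^0.969 / 2.37^1.673 = 5.026 × 0.5514 / 4.236 = 0.6542 d⁻¹.
k_2(22.8) = 0.6542 × 1.024^(22.8−20) = 0.6542 × 1.069 = 0.6992 d⁻¹.

k_2 ≈ 0.699 d⁻¹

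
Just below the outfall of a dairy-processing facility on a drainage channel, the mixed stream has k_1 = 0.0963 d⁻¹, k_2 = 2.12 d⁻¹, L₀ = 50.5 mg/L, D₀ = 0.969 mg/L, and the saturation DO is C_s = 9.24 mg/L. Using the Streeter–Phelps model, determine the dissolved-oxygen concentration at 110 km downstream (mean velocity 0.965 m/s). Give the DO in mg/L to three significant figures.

DO ≈ 7.21 mg/L

Travel time t = x/v = 110 km / (0.965 m/s) = 110000 m / 0.965 m/s = 114000 s = 1.319 d.
k_1 L₀/(k_2−k_1) = 0.0963×50.5/(2.12−0.0963) = 4.863/2.024 = 2.403 mg/L.
e^(−k_1 t) = e^(−0.0963×1.319) = 0.8807; e^(−k_2 t) = e^(−2.12×1.319) = 0.06099.
D = 2.403 × (0.8807 − 0.06099) + 0.969 × 0.06099 = 1.970 + 0.05910 = 2.029 mg/L.
DO = C_s − D = 9.24 − 2.029 = 7.211 mg/L.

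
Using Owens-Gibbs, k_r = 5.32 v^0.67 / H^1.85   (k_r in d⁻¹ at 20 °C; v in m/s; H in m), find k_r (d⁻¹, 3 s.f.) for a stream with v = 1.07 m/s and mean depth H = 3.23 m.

k_r ≈ 0.636 d⁻¹

k_r = 5.32 × 1.07^0.67 / 3.23^1.85 = 5.32 × 1.046 / 8.750 = 0.6362 d⁻¹.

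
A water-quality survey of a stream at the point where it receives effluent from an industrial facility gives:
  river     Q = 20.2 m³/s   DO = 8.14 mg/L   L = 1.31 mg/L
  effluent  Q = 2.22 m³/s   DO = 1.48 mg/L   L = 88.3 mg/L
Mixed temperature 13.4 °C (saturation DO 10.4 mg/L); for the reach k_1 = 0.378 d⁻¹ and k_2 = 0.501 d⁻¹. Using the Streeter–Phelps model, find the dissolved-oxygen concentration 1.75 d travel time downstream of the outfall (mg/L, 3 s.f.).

Mixed DO = (20.2×8.14 + 2.22×1.48)/(20.2+2.22) = 167.7/22.42 = 7.481 mg/L.
Mixed L₀ = (20.2×1.31 + 2.22×88.3)/(22.42) = 222.5/22.42 = 9.924 mg/L.
Initial deficit D₀ = C_s − DO₀ = 10.4 − 7.481 = 2.919 mg/L.
D(1.75) = [0.378×9.924/(0.501−0.378)](e^(−0.378×1.75) − e^(−0.501×1.75)) + 2.919 e^(−0.501×1.75)
= 30.50 × (0.5161 − 0.4161) + 2.919 × 0.4161 = 4.263 mg/L.
DO = 10.4 − 4.263 = 6.137 mg/L.

DO ≈ 6.14 mg/L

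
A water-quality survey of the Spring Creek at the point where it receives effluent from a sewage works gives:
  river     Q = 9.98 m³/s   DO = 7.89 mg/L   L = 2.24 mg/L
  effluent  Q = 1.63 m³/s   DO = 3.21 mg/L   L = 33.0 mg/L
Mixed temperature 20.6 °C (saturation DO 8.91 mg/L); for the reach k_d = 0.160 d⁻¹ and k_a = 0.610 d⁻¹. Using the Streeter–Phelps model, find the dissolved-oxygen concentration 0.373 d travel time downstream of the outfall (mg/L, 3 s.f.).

DO ≈ 7.23 mg/L

Mixed DO = (9.98×7.89 + 1.63×3.21)/(9.98+1.63) = 83.97/11.61 = 7.233 mg/L.
Mixed L₀ = (9.98×2.24 + 1.63×33.0)/(11.61) = 76.15/11.61 = 6.559 mg/L.
Initial deficit D₀ = C_s − DO₀ = 8.91 − 7.233 = 1.677 mg/L.
D(0.373) = [0.160×6.559/(0.610−0.160)](e^(−0.160×0.373) − e^(−0.610×0.373)) + 1.677 e^(−0.610×0.373)
= 2.332 × (0.9421 − 0.7965) + 1.677 × 0.7965 = 1.675 mg/L.
DO = 8.91 − 1.675 = 7.235 mg/L.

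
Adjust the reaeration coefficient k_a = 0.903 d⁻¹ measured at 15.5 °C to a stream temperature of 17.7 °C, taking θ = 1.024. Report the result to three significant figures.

k_a(T₂) = k_a(T₁) · θ^(T₂−T₁) = 0.903 × 1.024^(17.7−15.5)
= 0.903 × 1.024^2.20 = 0.903 × 1.054 = 0.9514 d⁻¹.

k_a ≈ 0.951 d⁻¹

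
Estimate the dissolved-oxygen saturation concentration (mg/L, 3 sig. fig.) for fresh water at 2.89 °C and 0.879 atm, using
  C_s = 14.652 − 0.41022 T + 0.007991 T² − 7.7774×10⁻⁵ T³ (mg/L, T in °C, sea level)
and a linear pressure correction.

At sea level: C_s = 14.652 − 0.41022×2.89 + 0.007991×2.89² − 7.7774×10⁻⁵×2.89³ = 13.53 mg/L.
Pressure correction: C_s' = 13.53 × 0.879 = 11.89 mg/L.

C_s ≈ 11.9 mg/L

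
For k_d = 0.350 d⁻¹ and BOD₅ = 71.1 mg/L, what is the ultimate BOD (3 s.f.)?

L₀ ≈ 86.1 mg/L

BOD₅ = L₀(1 − e^(−5k_d)) ⇒ L₀ = BOD₅ / (1 − e^(−5×0.350))
= 71.1 / (1 − 0.1738) = 71.1 / 0.8262 = 86.05 mg/L.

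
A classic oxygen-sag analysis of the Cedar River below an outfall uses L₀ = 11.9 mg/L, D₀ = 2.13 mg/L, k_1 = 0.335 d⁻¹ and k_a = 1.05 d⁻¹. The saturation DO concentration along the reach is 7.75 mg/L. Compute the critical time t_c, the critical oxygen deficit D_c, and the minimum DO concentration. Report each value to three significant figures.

t_c ≈ 0.925 d; D_c ≈ 2.79 mg/L; min DO ≈ 4.96 mg/L

With k_a/k_1 = 3.134 and 1 − D₀(k_a−k_1)/(k_1 L₀) = 0.6180,
t_c = ln(3.134 × 0.6180) / (1.05 − 0.335) = ln(1.937) / 0.7150 = 0.6611/0.7150 = 0.9246 d.
D_c = (k_1/k_a) L₀ e^(−k_1 t_c) = (0.335/1.05) × 11.9 × e^(−0.335×0.9246) = 0.3190 × 11.9 × 0.7336 = 2.785 mg/L.
Minimum DO = C_s − D_c = 7.75 − 2.785 = 4.965 mg/L.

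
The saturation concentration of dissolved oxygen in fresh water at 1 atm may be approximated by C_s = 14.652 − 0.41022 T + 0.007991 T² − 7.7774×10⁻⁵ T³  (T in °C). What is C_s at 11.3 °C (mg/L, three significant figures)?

C_s ≈ 10.9 mg/L

C_s = 14.652 − 0.41022×11.3 + 0.007991×11.3² − 7.7774×10⁻⁵×11.3³ = 10.92 mg/L.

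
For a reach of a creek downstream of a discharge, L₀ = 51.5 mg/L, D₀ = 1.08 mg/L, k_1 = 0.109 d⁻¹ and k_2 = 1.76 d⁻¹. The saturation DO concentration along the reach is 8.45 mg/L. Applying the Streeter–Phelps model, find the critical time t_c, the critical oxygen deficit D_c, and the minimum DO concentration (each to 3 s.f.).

t_c = [1/(k_2−k_1)] ln[(k_2/k_1)(1 − D₀(k_2−k_1)/(k_1 L₀))]
= [1/(1.76−0.109)] ln[(1.76/0.109)(1 − 1.08×1.651/(0.109×51.5))]
= (1/1.651) ln[16.15 × 0.6824] = 0.6057 × ln(11.02) = 0.6057 × 2.400 = 1.453 d.
D_c = (k_1/k_2) L₀ e^(−k_1 t_c) = (0.109/1.76) × 51.5 × e^(−0.109×1.453) = 0.06193 × 51.5 × 0.8535 = 2.722 mg/L.
Minimum DO = C_s − D_c = 8.45 − 2.722 = 5.728 mg/L.

t_c ≈ 1.45 d; D_c ≈ 2.72 mg/L; min DO ≈ 5.73 mg/L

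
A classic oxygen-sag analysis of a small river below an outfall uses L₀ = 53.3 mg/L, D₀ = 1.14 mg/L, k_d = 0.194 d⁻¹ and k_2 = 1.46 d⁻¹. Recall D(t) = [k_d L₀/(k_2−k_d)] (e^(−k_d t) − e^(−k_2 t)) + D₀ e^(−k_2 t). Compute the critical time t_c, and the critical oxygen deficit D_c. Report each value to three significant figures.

t_c ≈ 1.48 d; D_c ≈ 5.32 mg/L

With k_2/k_d = 7.526 and 1 − D₀(k_2−k_d)/(k_d L₀) = 0.8604,
t_c = ln(7.526 × 0.8604) / (1.46 − 0.194) = ln(6.475) / 1.266 = 1.868/1.266 = 1.476 d.
L(t_c) = L₀ e^(−k_d t_c) = 53.3 × 0.7511 = 40.03 mg/L, and at the critical point k_2 D_c = k_d L, so D_c = (0.194/1.46) × 40.03 = 5.319 mg/L.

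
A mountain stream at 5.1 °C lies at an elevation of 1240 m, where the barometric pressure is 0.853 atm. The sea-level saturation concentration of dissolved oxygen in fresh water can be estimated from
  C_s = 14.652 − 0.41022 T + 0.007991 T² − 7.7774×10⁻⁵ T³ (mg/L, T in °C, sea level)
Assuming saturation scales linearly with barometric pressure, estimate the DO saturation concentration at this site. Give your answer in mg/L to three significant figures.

At sea level: C_s = 14.652 − 0.41022×5.1 + 0.007991×5.1² − 7.7774×10⁻⁵×5.1³ = 12.76 mg/L.
Pressure correction: C_s' = 12.76 × 0.853 = 10.88 mg/L.

C_s ≈ 10.9 mg/L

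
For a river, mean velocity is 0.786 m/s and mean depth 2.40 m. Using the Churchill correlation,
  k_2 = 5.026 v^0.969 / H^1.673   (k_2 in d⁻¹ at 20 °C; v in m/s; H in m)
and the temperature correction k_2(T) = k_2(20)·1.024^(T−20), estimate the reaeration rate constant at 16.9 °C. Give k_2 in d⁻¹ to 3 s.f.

k_2 ≈ 0.855 d⁻¹

k_2(20) = 5.026 × 0.786^0.969 / 2.40^1.673 = 5.026 × 0.7919 / 4.326 = 0.9200 d⁻¹.
k_2(16.9) = 0.9200 × 1.024^(16.9−20) = 0.9200 × 0.9291 = 0.8548 d⁻¹.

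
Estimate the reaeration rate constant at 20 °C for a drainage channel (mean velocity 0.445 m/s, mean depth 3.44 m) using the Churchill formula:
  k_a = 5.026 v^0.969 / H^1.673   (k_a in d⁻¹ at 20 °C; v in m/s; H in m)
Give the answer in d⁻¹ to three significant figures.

k_a = 5.026 × 0.445^0.969 / 3.44^1.673 = 5.026 × 0.4563 / 7.901 = 0.2903 d⁻¹.

k_a ≈ 0.290 d⁻¹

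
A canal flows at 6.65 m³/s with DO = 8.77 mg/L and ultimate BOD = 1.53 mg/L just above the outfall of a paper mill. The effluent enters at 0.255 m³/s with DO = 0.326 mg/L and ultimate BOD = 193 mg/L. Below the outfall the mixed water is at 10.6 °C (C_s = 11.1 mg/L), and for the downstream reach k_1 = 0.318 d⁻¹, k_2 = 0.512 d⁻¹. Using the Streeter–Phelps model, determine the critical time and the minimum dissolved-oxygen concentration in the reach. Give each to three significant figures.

Mixed DO = (6.65×8.77 + 0.255×0.326)/(6.65+0.255) = 58.40/6.905 = 8.458 mg/L.
Mixed L₀ = (6.65×1.53 + 0.255×193)/(6.905) = 59.39/6.905 = 8.601 mg/L.
Initial deficit D₀ = C_s − DO₀ = 11.1 − 8.458 = 2.642 mg/L.
t_c = (1/0.1940) ln[(0.512/0.318)(1 − 2.642×0.1940/(0.318×8.601))] = 5.155 × ln(1.308) = 1.385 d.
D_c = (0.318/0.512) × 8.601 × e^(−0.318×1.385) = 0.6211 × 8.601 × 0.6437 = 3.438 mg/L.
Minimum DO = 11.1 − 3.438 = 7.662 mg/L.

t_c ≈ 1.39 d; minimum DO ≈ 7.66 mg/L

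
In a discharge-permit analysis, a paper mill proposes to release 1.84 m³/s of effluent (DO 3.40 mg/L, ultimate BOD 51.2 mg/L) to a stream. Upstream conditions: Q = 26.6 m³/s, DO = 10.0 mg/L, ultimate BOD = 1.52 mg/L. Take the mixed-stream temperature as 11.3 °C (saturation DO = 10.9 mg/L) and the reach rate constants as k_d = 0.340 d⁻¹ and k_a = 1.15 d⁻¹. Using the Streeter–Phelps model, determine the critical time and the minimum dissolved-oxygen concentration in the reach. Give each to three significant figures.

t_c ≈ 0.144 d; minimum DO ≈ 9.57 mg/L

Mixed DO = (26.6×10.0 + 1.84×3.40)/(26.6+1.84) = 272.3/28.44 = 9.573 mg/L.
Mixed L₀ = (26.6×1.52 + 1.84×51.2)/(28.44) = 134.6/28.44 = 4.734 mg/L.
Initial deficit D₀ = C_s − DO₀ = 10.9 − 9.573 = 1.327 mg/L.
t_c = (1/0.8100) ln[(1.15/0.340)(1 − 1.327×0.8100/(0.340×4.734))] = 1.235 × ln(1.124) = 0.1440 d.
D_c = (0.340/1.15) × 4.734 × e^(−0.340×0.1440) = 0.2957 × 4.734 × 0.9522 = 1.333 mg/L.
Minimum DO = 10.9 − 1.333 = 9.567 mg/L.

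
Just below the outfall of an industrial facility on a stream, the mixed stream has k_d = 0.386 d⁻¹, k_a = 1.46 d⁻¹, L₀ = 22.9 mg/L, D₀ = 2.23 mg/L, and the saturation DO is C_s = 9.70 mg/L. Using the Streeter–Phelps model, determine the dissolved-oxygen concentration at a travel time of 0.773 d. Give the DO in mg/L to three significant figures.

DO ≈ 5.53 mg/L

k_d L₀/(k_a−k_d) = 0.386×22.9/(1.46−0.386) = 8.839/1.074 = 8.230 mg/L.
e^(−k_d t) = e^(−0.386×0.7730) = 0.7420; e^(−k_a t) = e^(−1.46×0.7730) = 0.3235.
D = 8.230 × (0.7420 − 0.3235) + 2.23 × 0.3235 = 3.445 + 0.7214 = 4.166 mg/L.
DO = C_s − D = 9.70 − 4.166 = 5.534 mg/L.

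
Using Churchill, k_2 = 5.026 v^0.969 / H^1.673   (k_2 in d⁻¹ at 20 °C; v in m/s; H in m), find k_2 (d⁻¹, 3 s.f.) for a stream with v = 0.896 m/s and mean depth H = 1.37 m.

k_2 = 5.026 × 0.896^0.969 / 1.37^1.673 = 5.026 × 0.8991 / 1.693 = 2.669 d⁻¹.

k_2 ≈ 2.67 d⁻¹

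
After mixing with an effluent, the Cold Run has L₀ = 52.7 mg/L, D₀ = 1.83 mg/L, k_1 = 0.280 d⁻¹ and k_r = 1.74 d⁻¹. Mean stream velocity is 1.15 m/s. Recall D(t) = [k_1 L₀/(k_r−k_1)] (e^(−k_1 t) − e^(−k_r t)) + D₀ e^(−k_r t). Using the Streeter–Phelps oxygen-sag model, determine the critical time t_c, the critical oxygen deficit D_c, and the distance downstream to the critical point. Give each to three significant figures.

t_c ≈ 1.11 d; D_c ≈ 6.21 mg/L; x_c ≈ 111 km

With k_r/k_1 = 6.214 and 1 − D₀(k_r−k_1)/(k_1 L₀) = 0.8189,
t_c = ln(6.214 × 0.8189) / (1.74 − 0.280) = ln(5.089) / 1.460 = 1.627/1.460 = 1.114 d.
D_c = (k_1/k_r) L₀ e^(−k_1 t_c) = (0.280/1.74) × 52.7 × e^(−0.280×1.114) = 0.1609 × 52.7 × 0.7319 = 6.207 mg/L.
x_c = v t_c = 1.15 m/s × 1.114 d × 86400 s/d = 110700 m ≈ 111 km.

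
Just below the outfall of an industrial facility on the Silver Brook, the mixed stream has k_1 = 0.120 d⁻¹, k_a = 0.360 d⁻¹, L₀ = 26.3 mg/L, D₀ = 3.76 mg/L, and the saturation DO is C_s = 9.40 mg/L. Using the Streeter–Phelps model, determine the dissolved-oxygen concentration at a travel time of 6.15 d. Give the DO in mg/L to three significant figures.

k_1 L₀/(k_a−k_1) = 0.120×26.3/(0.360−0.120) = 3.156/0.2400 = 13.15 mg/L.
e^(−k_1 t) = e^(−0.120×6.150) = 0.4781; e^(−k_a t) = e^(−0.360×6.150) = 0.1093.
D = 13.15 × (0.4781 − 0.1093) + 3.76 × 0.1093 = 4.850 + 0.4108 = 5.261 mg/L.
DO = C_s − D = 9.40 − 5.261 = 4.139 mg/L.

DO ≈ 4.14 mg/L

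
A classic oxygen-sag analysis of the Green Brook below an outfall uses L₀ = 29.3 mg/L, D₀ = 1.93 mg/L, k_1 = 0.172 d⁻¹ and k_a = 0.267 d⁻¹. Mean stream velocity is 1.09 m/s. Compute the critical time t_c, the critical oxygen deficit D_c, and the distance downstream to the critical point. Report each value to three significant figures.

t_c ≈ 4.24 d; D_c ≈ 9.10 mg/L; x_c ≈ 399 km

At the critical point dD/dt = 0, so k_1 L₀ e^(−k_1 t) = k_a D. Substituting D(t) from the Streeter–Phelps equation and solving for t gives
t_c = ln[(k_a/k_1)(1 − D₀(k_a−k_1)/(k_1 L₀))] / (k_a−k_1).
Here k_a−k_1 = 0.09500 d⁻¹ and 1 − D₀(k_a−k_1)/(k_1 L₀) = 1 − 1.93×0.09500/(0.172×29.3) = 0.9636, so
t_c = ln(1.552 × 0.9636) / 0.09500 = 0.4027 / 0.09500 = 4.239 d.
D_c = (k_1/k_a) L₀ e^(−k_1 t_c) = (0.172/0.267) × 29.3 × e^(−0.172×4.239) = 0.6442 × 29.3 × 0.4823 = 9.104 mg/L.
x_c = v t_c = 1.09 m/s × 4.239 d × 86400 s/d = 399200 m ≈ 399 km.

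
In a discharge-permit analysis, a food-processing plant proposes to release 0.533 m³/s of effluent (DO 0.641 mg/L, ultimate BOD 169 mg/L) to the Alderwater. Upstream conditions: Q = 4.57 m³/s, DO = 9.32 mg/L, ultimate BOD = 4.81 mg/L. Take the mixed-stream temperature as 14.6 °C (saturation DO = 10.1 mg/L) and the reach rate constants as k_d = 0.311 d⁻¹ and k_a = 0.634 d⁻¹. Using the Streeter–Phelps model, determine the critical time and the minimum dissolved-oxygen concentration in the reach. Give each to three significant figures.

t_c ≈ 1.95 d; minimum DO ≈ 4.22 mg/L

Mixed DO = (4.57×9.32 + 0.533×0.641)/(4.57+0.533) = 42.93/5.103 = 8.413 mg/L.
Mixed L₀ = (4.57×4.81 + 0.533×169)/(5.103) = 112.1/5.103 = 21.96 mg/L.
Initial deficit D₀ = C_s − DO₀ = 10.1 − 8.413 = 1.687 mg/L.
t_c = (1/0.3230) ln[(0.634/0.311)(1 − 1.687×0.3230/(0.311×21.96))] = 3.096 × ln(1.876) = 1.948 d.
D_c = (0.311/0.634) × 21.96 × e^(−0.311×1.948) = 0.4905 × 21.96 × 0.5457 = 5.878 mg/L.
Minimum DO = 10.1 − 5.878 = 4.222 mg/L.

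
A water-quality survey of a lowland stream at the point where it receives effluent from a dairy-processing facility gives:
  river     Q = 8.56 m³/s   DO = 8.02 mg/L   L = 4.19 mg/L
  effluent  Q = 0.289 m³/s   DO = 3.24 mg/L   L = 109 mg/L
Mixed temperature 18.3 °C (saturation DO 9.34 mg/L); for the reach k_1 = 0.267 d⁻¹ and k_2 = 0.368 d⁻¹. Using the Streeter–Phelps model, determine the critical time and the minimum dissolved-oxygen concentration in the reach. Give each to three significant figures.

Mixed DO = (8.56×8.02 + 0.289×3.24)/(8.56+0.289) = 69.59/8.849 = 7.864 mg/L.
Mixed L₀ = (8.56×4.19 + 0.289×109)/(8.849) = 67.37/8.849 = 7.613 mg/L.
Initial deficit D₀ = C_s − DO₀ = 9.34 − 7.864 = 1.476 mg/L.
t_c = (1/0.1010) ln[(0.368/0.267)(1 − 1.476×0.1010/(0.267×7.613))] = 9.901 × ln(1.277) = 2.422 d.
D_c = (0.267/0.368) × 7.613 × e^(−0.267×2.422) = 0.7255 × 7.613 × 0.5237 = 2.893 mg/L.
Minimum DO = 9.34 − 2.893 = 6.447 mg/L.

t_c ≈ 2.42 d; minimum DO ≈ 6.45 mg/L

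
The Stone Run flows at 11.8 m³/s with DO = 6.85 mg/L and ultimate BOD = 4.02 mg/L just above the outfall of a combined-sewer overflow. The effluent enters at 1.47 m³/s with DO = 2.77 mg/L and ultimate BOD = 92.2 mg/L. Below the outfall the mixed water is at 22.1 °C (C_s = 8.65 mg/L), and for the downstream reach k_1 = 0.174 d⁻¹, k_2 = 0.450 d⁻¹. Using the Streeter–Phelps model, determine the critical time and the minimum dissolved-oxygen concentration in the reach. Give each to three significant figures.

Mixed DO = (11.8×6.85 + 1.47×2.77)/(11.8+1.47) = 84.90/13.27 = 6.398 mg/L.
Mixed L₀ = (11.8×4.02 + 1.47×92.2)/(13.27) = 183.0/13.27 = 13.79 mg/L.
Initial deficit D₀ = C_s − DO₀ = 8.65 − 6.398 = 2.252 mg/L.
t_c = (1/0.2760) ln[(0.450/0.174)(1 − 2.252×0.2760/(0.174×13.79))] = 3.623 × ln(1.916) = 2.356 d.
D_c = (0.174/0.450) × 13.79 × e^(−0.174×2.356) = 0.3867 × 13.79 × 0.6636 = 3.538 mg/L.
Minimum DO = 8.65 − 3.538 = 5.112 mg/L.

t_c ≈ 2.36 d; minimum DO ≈ 5.11 mg/L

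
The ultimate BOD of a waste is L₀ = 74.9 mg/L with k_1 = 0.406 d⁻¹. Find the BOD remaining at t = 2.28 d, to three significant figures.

L_t = L₀ e^(−k_1 t) = 74.9 × e^(−0.406×2.28) = 74.9 × 0.3963 = 29.68 mg/L.

L ≈ 29.7 mg/L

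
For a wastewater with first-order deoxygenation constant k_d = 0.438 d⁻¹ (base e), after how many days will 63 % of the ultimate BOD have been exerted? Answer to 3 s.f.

y/L₀ = 1 − e^(−k_d t) = 0.63 ⇒ e^(−k_d t) = 0.370
t = −ln(0.370) / 0.438 = 0.9943 / 0.438 = 2.270 d.

t ≈ 2.27 d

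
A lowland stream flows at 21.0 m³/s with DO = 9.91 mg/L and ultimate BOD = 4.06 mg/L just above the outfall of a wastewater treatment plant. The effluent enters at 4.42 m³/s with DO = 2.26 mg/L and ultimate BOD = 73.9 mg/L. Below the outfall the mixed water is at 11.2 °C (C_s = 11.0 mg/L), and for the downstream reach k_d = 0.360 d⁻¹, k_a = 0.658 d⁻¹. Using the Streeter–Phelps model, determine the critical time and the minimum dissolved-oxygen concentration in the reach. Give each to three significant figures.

t_c ≈ 1.58 d; minimum DO ≈ 5.98 mg/L

Mixed DO = (21.0×9.91 + 4.42×2.26)/(21.0+4.42) = 218.1/25.42 = 8.580 mg/L.
Mixed L₀ = (21.0×4.06 + 4.42×73.9)/(25.42) = 411.9/25.42 = 16.20 mg/L.
Initial deficit D₀ = C_s − DO₀ = 11.0 − 8.580 = 2.420 mg/L.
t_c = (1/0.2980) ln[(0.658/0.360)(1 − 2.420×0.2980/(0.360×16.20))] = 3.356 × ln(1.602) = 1.581 d.
D_c = (0.360/0.658) × 16.20 × e^(−0.360×1.581) = 0.5471 × 16.20 × 0.5660 = 5.018 mg/L.
Minimum DO = 11.0 − 5.018 = 5.982 mg/L.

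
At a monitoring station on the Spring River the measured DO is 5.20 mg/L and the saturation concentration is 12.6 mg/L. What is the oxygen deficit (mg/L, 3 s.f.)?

D = C_s − C = 12.6 − 5.20 = 7.40 mg/L.

D ≈ 7.40 mg/L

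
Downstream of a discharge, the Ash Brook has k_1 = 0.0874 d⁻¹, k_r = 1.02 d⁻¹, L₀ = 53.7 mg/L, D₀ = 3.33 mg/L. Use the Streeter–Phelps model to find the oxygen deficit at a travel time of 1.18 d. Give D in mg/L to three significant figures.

D ≈ 4.03 mg/L

k_1 L₀/(k_r−k_1) = 0.0874×53.7/(1.02−0.0874) = 4.693/0.9326 = 5.033 mg/L.
e^(−k_1 t) = e^(−0.0874×1.180) = 0.9020; e^(−k_r t) = e^(−1.02×1.180) = 0.3001.
D = 5.033 × (0.9020 − 0.3001) + 3.33 × 0.3001 = 3.029 + 0.9994 = 4.028 mg/L.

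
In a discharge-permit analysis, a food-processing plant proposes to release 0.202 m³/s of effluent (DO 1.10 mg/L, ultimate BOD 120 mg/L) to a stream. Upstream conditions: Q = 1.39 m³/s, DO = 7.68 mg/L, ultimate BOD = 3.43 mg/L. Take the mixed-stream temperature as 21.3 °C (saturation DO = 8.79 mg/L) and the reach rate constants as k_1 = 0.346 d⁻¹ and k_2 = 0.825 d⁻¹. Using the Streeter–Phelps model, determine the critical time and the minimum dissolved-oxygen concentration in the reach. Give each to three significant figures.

t_c ≈ 1.48 d; minimum DO ≈ 4.21 mg/L

Mixed DO = (1.39×7.68 + 0.202×1.10)/(1.39+0.202) = 10.90/1.592 = 6.845 mg/L.
Mixed L₀ = (1.39×3.43 + 0.202×120)/(1.592) = 29.01/1.592 = 18.22 mg/L.
Initial deficit D₀ = C_s − DO₀ = 8.79 − 6.845 = 1.945 mg/L.
t_c = (1/0.4790) ln[(0.825/0.346)(1 − 1.945×0.4790/(0.346×18.22))] = 2.088 × ln(2.032) = 1.480 d.
D_c = (0.346/0.825) × 18.22 × e^(−0.346×1.480) = 0.4194 × 18.22 × 0.5992 = 4.579 mg/L.
Minimum DO = 8.79 − 4.579 = 4.211 mg/L.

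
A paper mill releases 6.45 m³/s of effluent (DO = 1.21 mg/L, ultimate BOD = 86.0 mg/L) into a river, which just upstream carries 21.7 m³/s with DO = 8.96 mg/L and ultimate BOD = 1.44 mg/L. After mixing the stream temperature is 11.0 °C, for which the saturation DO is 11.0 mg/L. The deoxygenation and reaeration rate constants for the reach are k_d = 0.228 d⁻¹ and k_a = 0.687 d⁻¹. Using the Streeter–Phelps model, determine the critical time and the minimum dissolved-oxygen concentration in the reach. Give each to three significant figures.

Mixed DO = (21.7×8.96 + 6.45×1.21)/(21.7+6.45) = 202.2/28.15 = 7.184 mg/L.
Mixed L₀ = (21.7×1.44 + 6.45×86.0)/(28.15) = 585.9/28.15 = 20.82 mg/L.
Initial deficit D₀ = C_s − DO₀ = 11.0 − 7.184 = 3.816 mg/L.
t_c = (1/0.4590) ln[(0.687/0.228)(1 − 3.816×0.4590/(0.228×20.82))] = 2.179 × ln(1.901) = 1.400 d.
D_c = (0.228/0.687) × 20.82 × e^(−0.228×1.400) = 0.3319 × 20.82 × 0.7268 = 5.021 mg/L.
Minimum DO = 11.0 − 5.021 = 5.979 mg/L.

t_c ≈ 1.40 d; minimum DO ≈ 5.98 mg/L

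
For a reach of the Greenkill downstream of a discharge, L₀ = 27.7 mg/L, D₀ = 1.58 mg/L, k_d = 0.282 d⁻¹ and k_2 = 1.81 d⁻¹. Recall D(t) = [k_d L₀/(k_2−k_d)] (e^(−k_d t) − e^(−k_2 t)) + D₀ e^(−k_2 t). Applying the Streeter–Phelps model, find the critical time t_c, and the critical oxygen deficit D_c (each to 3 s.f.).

At the critical point dD/dt = 0, so k_d L₀ e^(−k_d t) = k_2 D. Substituting D(t) from the Streeter–Phelps equation and solving for t gives
t_c = ln[(k_2/k_d)(1 − D₀(k_2−k_d)/(k_d L₀))] / (k_2−k_d).
Here k_2−k_d = 1.528 d⁻¹ and 1 − D₀(k_2−k_d)/(k_d L₀) = 1 − 1.58×1.528/(0.282×27.7) = 0.6909, so
t_c = ln(6.418 × 0.6909) / 1.528 = 1.489 / 1.528 = 0.9748 d.
D_c = (k_d/k_2) L₀ e^(−k_d t_c) = (0.282/1.81) × 27.7 × e^(−0.282×0.9748) = 0.1558 × 27.7 × 0.7597 = 3.278 mg/L.

t_c ≈ 0.975 d; D_c ≈ 3.28 mg/L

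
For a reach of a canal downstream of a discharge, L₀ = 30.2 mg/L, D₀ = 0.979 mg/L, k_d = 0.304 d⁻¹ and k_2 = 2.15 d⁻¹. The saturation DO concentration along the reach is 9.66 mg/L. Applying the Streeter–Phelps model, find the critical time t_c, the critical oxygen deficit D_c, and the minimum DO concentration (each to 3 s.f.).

With k_2/k_d = 7.072 and 1 − D₀(k_2−k_d)/(k_d L₀) = 0.8032,
t_c = ln(7.072 × 0.8032) / (2.15 − 0.304) = ln(5.680) / 1.846 = 1.737/1.846 = 0.9409 d.
L(t_c) = L₀ e^(−k_d t_c) = 30.2 × 0.7512 = 22.69 mg/L, and at the critical point k_2 D_c = k_d L, so D_c = (0.304/2.15) × 22.69 = 3.208 mg/L.
Minimum DO = C_s − D_c = 9.66 − 3.208 = 6.452 mg/L.

t_c ≈ 0.941 d; D_c ≈ 3.21 mg/L; min DO ≈ 6.45 mg/L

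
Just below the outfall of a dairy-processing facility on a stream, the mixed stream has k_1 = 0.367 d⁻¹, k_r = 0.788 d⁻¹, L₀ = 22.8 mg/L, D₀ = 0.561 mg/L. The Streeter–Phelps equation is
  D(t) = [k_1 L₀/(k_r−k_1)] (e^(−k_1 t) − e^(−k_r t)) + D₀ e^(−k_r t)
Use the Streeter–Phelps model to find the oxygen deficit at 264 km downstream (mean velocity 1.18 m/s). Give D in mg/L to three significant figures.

Travel time t = x/v = 264 km / (1.18 m/s) = 264000 m / 1.18 m/s = 223700 s = 2.589 d.
k_1 L₀/(k_r−k_1) = 0.367×22.8/(0.788−0.367) = 8.368/0.4210 = 19.88 mg/L.
e^(−k_1 t) = e^(−0.367×2.589) = 0.3866; e^(−k_r t) = e^(−0.788×2.589) = 0.1300.
D = 19.88 × (0.3866 − 0.1300) + 0.561 × 0.1300 = 5.101 + 0.07291 = 5.174 mg/L.

D ≈ 5.17 mg/L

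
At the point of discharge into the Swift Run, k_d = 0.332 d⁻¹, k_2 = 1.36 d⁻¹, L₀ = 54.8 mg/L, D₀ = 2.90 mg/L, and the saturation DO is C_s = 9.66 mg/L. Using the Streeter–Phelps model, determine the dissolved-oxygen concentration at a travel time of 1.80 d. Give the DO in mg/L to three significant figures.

k_d L₀/(k_2−k_d) = 0.332×54.8/(1.36−0.332) = 18.19/1.028 = 17.70 mg/L.
e^(−k_d t) = e^(−0.332×1.800) = 0.5501; e^(−k_2 t) = e^(−1.36×1.800) = 0.08647.
D = 17.70 × (0.5501 − 0.08647) + 2.90 × 0.08647 = 8.206 + 0.2508 = 8.457 mg/L.
DO = C_s − D = 9.66 − 8.457 = 1.203 mg/L.

DO ≈ 1.20 mg/L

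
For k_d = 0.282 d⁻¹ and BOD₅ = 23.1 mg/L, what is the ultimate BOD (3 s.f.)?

BOD₅ = L₀(1 − e^(−5k_d)) ⇒ L₀ = BOD₅ / (1 − e^(−5×0.282))
= 23.1 / (1 − 0.2441) = 23.1 / 0.7559 = 30.56 mg/L.

L₀ ≈ 30.6 mg/L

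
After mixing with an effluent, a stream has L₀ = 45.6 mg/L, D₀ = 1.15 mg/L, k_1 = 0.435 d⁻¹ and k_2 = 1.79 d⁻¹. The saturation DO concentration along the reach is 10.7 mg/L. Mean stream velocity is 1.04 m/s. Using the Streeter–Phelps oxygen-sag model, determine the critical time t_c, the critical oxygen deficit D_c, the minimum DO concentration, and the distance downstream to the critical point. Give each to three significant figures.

At the critical point dD/dt = 0, so k_1 L₀ e^(−k_1 t) = k_2 D. Substituting D(t) from the Streeter–Phelps equation and solving for t gives
t_c = ln[(k_2/k_1)(1 − D₀(k_2−k_1)/(k_1 L₀))] / (k_2−k_1).
Here k_2−k_1 = 1.355 d⁻¹ and 1 − D₀(k_2−k_1)/(k_1 L₀) = 1 − 1.15×1.355/(0.435×45.6) = 0.9214, so
t_c = ln(4.115 × 0.9214) / 1.355 = 1.333 / 1.355 = 0.9836 d.
D_c = (k_1/k_2) L₀ e^(−k_1 t_c) = (0.435/1.79) × 45.6 × e^(−0.435×0.9836) = 0.2430 × 45.6 × 0.6519 = 7.224 mg/L.
Minimum DO = C_s − D_c = 10.7 − 7.224 = 3.476 mg/L.
x_c = v t_c = 1.04 m/s × 0.9836 d × 86400 s/d = 88380 m ≈ 88.4 km.

t_c ≈ 0.984 d; D_c ≈ 7.22 mg/L; min DO ≈ 3.48 mg/L; x_c ≈ 88.4 km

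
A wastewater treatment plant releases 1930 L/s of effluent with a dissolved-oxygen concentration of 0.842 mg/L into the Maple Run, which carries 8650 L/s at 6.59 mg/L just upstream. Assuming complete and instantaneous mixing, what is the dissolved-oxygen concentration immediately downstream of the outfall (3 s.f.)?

Flow-weighted mixing: C = (Q_r C_r + Q_w C_w)/(Q_r + Q_w)
= (8650×6.59 + 1930×0.842)/(8650 + 1930) = 58630/10580 = 5.541 mg/L.

5.54 mg/L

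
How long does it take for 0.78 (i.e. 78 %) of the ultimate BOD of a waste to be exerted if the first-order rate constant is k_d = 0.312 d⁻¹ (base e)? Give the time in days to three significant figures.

t ≈ 4.85 d

y/L₀ = 1 − e^(−k_d t) = 0.78 ⇒ e^(−k_d t) = 0.220
t = −ln(0.220) / 0.312 = 1.514 / 0.312 = 4.853 d.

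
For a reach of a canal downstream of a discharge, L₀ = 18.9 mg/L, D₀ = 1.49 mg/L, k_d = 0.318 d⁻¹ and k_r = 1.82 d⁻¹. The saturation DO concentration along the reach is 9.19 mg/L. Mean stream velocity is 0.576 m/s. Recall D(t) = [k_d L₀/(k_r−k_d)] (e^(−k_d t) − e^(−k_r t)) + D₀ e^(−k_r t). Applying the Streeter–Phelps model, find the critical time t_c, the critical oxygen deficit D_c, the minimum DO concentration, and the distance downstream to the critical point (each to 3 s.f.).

t_c ≈ 0.851 d; D_c ≈ 2.52 mg/L; min DO ≈ 6.67 mg/L; x_c ≈ 42.4 km

At the critical point dD/dt = 0, so k_d L₀ e^(−k_d t) = k_r D. Substituting D(t) from the Streeter–Phelps equation and solving for t gives
t_c = ln[(k_r/k_d)(1 − D₀(k_r−k_d)/(k_d L₀))] / (k_r−k_d).
Here k_r−k_d = 1.502 d⁻¹ and 1 − D₀(k_r−k_d)/(k_d L₀) = 1 − 1.49×1.502/(0.318×18.9) = 0.6276, so
t_c = ln(5.723 × 0.6276) / 1.502 = 1.279 / 1.502 = 0.8514 d.
L(t_c) = L₀ e^(−k_d t_c) = 18.9 × 0.7628 = 14.42 mg/L, and at the critical point k_r D_c = k_d L, so D_c = (0.318/1.82) × 14.42 = 2.519 mg/L.
Minimum DO = C_s − D_c = 9.19 − 2.519 = 6.671 mg/L.
x_c = v t_c = 0.576 m/s × 0.8514 d × 86400 s/d = 42370 m ≈ 42.4 km.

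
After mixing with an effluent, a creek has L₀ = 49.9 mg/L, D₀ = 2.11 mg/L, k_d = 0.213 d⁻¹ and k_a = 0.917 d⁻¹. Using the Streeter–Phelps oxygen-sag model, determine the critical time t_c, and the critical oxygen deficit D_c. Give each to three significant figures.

With k_a/k_d = 4.305 and 1 − D₀(k_a−k_d)/(k_d L₀) = 0.8602,
t_c = ln(4.305 × 0.8602) / (0.917 − 0.213) = ln(3.703) / 0.7040 = 1.309/0.7040 = 1.860 d.
L(t_c) = L₀ e^(−k_d t_c) = 49.9 × 0.6729 = 33.58 mg/L, and at the critical point k_a D_c = k_d L, so D_c = (0.213/0.917) × 33.58 = 7.800 mg/L.

t_c ≈ 1.86 d; D_c ≈ 7.80 mg/L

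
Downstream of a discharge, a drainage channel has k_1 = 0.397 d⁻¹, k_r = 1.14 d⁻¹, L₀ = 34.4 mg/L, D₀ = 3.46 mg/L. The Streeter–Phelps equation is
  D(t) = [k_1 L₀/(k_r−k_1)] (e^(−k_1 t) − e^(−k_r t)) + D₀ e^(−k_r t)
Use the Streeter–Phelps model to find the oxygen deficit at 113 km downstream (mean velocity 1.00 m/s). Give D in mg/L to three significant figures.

D ≈ 7.58 mg/L

Travel time t = x/v = 113 km / (1.00 m/s) = 113000 m / 1.00 m/s = 113000 s = 1.308 d.
k_1 L₀/(k_r−k_1) = 0.397×34.4/(1.14−0.397) = 13.66/0.7430 = 18.38 mg/L.
e^(−k_1 t) = e^(−0.397×1.308) = 0.5950; e^(−k_r t) = e^(−1.14×1.308) = 0.2252.
D = 18.38 × (0.5950 − 0.2252) + 3.46 × 0.2252 = 6.798 + 0.7790 = 7.577 mg/L.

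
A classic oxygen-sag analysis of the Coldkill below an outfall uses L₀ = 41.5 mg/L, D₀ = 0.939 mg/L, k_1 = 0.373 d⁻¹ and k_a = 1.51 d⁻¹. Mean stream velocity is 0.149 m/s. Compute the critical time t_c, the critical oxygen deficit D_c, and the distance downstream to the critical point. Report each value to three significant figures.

t_c = [1/(k_a−k_1)] ln[(k_a/k_1)(1 − D₀(k_a−k_1)/(k_1 L₀))]
= [1/(1.51−0.373)] ln[(1.51/0.373)(1 − 0.939×1.137/(0.373×41.5))]
= (1/1.137) ln[4.048 × 0.9310] = 0.8795 × ln(3.769) = 0.8795 × 1.327 = 1.167 d.
D_c = (k_1/k_a) L₀ e^(−k_1 t_c) = (0.373/1.51) × 41.5 × e^(−0.373×1.167) = 0.2470 × 41.5 × 0.6471 = 6.634 mg/L.
x_c = v t_c = 0.149 m/s × 1.167 d × 86400 s/d = 15020 m ≈ 15.0 km.

t_c ≈ 1.17 d; D_c ≈ 6.63 mg/L; x_c ≈ 15.0 km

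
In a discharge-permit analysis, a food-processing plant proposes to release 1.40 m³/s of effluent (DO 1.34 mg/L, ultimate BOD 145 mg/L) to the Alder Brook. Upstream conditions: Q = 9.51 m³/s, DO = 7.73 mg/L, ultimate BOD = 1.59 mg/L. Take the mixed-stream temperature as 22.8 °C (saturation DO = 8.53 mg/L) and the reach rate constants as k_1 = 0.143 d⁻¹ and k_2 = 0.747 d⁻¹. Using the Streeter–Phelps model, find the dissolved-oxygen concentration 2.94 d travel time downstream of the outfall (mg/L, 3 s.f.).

DO ≈ 5.77 mg/L

Mixed DO = (9.51×7.73 + 1.40×1.34)/(9.51+1.40) = 75.39/10.91 = 6.910 mg/L.
Mixed L₀ = (9.51×1.59 + 1.40×145)/(10.91) = 218.1/10.91 = 19.99 mg/L.
Initial deficit D₀ = C_s − DO₀ = 8.53 − 6.910 = 1.620 mg/L.
D(2.94) = [0.143×19.99/(0.747−0.143)](e^(−0.143×2.94) − e^(−0.747×2.94)) + 1.620 e^(−0.747×2.94)
= 4.733 × (0.6568 − 0.1112) + 1.620 × 0.1112 = 2.762 mg/L.
DO = 8.53 − 2.762 = 5.768 mg/L.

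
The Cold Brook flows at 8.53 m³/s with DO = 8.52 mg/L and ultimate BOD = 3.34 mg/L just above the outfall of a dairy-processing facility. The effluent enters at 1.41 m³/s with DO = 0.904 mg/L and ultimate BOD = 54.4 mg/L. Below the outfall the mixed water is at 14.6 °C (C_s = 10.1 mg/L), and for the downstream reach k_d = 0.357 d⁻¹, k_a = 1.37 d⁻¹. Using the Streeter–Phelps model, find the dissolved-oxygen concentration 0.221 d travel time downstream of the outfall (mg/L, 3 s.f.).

Mixed DO = (8.53×8.52 + 1.41×0.904)/(8.53+1.41) = 73.95/9.940 = 7.440 mg/L.
Mixed L₀ = (8.53×3.34 + 1.41×54.4)/(9.940) = 105.2/9.940 = 10.58 mg/L.
Initial deficit D₀ = C_s − DO₀ = 10.1 − 7.440 = 2.660 mg/L.
D(0.221) = [0.357×10.58/(1.37−0.357)](e^(−0.357×0.221) − e^(−1.37×0.221)) + 2.660 e^(−1.37×0.221)
= 3.730 × (0.9241 − 0.7388) + 2.660 × 0.7388 = 2.657 mg/L.
DO = 10.1 − 2.657 = 7.443 mg/L.

DO ≈ 7.44 mg/L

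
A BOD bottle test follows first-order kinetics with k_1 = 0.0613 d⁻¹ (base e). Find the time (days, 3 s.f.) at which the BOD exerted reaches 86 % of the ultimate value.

t ≈ 32.1 d

y/L₀ = 1 − e^(−k_1 t) = 0.86 ⇒ e^(−k_1 t) = 0.140
t = −ln(0.140) / 0.0613 = 1.966 / 0.0613 = 32.07 d.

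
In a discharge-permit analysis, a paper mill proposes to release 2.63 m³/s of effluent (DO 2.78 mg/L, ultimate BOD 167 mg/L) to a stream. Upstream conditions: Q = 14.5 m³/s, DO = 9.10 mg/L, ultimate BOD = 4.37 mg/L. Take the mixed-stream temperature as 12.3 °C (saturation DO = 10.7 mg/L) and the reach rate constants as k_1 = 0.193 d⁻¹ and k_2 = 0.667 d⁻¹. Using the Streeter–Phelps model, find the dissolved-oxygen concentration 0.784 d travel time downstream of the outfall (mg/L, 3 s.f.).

Mixed DO = (14.5×9.10 + 2.63×2.78)/(14.5+2.63) = 139.3/17.13 = 8.130 mg/L.
Mixed L₀ = (14.5×4.37 + 2.63×167)/(17.13) = 502.6/17.13 = 29.34 mg/L.
Initial deficit D₀ = C_s − DO₀ = 10.7 − 8.130 = 2.570 mg/L.
D(0.784) = [0.193×29.34/(0.667−0.193)](e^(−0.193×0.784) − e^(−0.667×0.784)) + 2.570 e^(−0.667×0.784)
= 11.95 × (0.8596 − 0.5928) + 2.570 × 0.5928 = 4.711 mg/L.
DO = 10.7 − 4.711 = 5.989 mg/L.

DO ≈ 5.99 mg/L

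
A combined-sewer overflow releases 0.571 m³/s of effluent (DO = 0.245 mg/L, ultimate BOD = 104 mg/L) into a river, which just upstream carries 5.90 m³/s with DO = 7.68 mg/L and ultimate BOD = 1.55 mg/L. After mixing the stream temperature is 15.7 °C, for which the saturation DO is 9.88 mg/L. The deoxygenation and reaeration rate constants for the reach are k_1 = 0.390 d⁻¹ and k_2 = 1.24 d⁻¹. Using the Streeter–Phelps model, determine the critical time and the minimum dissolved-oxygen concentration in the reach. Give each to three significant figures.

t_c ≈ 0.318 d; minimum DO ≈ 6.94 mg/L

Mixed DO = (5.90×7.68 + 0.571×0.245)/(5.90+0.571) = 45.45/6.471 = 7.024 mg/L.
Mixed L₀ = (5.90×1.55 + 0.571×104)/(6.471) = 68.53/6.471 = 10.59 mg/L.
Initial deficit D₀ = C_s − DO₀ = 9.88 − 7.024 = 2.856 mg/L.
t_c = (1/0.8500) ln[(1.24/0.390)(1 − 2.856×0.8500/(0.390×10.59))] = 1.176 × ln(1.311) = 0.3182 d.
D_c = (0.390/1.24) × 10.59 × e^(−0.390×0.3182) = 0.3145 × 10.59 × 0.8833 = 2.942 mg/L.
Minimum DO = 9.88 − 2.942 = 6.938 mg/L.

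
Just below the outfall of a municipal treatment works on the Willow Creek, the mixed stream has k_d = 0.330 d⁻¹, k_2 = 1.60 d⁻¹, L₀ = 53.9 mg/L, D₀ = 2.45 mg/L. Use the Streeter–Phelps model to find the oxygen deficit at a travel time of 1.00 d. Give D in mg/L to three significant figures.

k_d L₀/(k_2−k_d) = 0.330×53.9/(1.60−0.330) = 17.79/1.270 = 14.01 mg/L.
e^(−k_d t) = e^(−0.330×1.000) = 0.7189; e^(−k_2 t) = e^(−1.60×1.000) = 0.2019.
D = 14.01 × (0.7189 − 0.2019) + 2.45 × 0.2019 = 7.241 + 0.4946 = 7.736 mg/L.

D ≈ 7.74 mg/L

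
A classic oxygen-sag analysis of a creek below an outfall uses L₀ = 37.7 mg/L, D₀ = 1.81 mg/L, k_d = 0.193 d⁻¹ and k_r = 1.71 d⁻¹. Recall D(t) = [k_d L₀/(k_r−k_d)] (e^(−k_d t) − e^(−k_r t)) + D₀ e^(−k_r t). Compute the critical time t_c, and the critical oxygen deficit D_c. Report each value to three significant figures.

With k_r/k_d = 8.860 and 1 − D₀(k_r−k_d)/(k_d L₀) = 0.6226,
t_c = ln(8.860 × 0.6226) / (1.71 − 0.193) = ln(5.517) / 1.517 = 1.708/1.517 = 1.126 d.
L(t_c) = L₀ e^(−k_d t_c) = 37.7 × 0.8047 = 30.34 mg/L, and at the critical point k_r D_c = k_d L, so D_c = (0.193/1.71) × 30.34 = 3.424 mg/L.

t_c ≈ 1.13 d; D_c ≈ 3.42 mg/L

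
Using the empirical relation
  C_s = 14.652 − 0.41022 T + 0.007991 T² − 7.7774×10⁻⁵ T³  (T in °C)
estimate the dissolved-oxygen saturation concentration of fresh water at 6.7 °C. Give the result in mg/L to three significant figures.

C_s = 14.652 − 0.41022×6.7 + 0.007991×6.7² − 7.7774×10⁻⁵×6.7³ = 12.24 mg/L.

C_s ≈ 12.2 mg/L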